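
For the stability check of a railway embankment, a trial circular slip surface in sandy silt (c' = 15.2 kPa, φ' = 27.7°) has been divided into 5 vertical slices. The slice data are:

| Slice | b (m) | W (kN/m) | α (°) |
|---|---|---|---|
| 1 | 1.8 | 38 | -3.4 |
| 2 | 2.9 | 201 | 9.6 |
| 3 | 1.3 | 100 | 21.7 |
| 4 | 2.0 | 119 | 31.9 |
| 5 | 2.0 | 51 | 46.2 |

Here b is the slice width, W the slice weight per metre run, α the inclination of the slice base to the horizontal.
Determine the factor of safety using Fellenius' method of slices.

FS = 2.49

Ordinary method of slices: FS = Σ[c'·Δl_i + (W_i cosα_i)·tanφ'] / Σ W_i sinα_i, with Δl_i = b_i / cosα_i.
Slice 1: Δl = 1.8/cos(-3.4°) = 1.803 m; N'_1 = 38·cos(-3.4°) = 37.9; c'Δl = 27.41; W sinα = -2.3
Slice 2: Δl = 2.9/cos9.6° = 2.941 m; N'_2 = 201·cos9.6° = 198.2; c'Δl = 44.71; W sinα = 33.5
Slice 3: Δl = 1.3/cos21.7° = 1.399 m; N'_3 = 100·cos21.7° = 92.9; c'Δl = 21.27; W sinα = 37.0
Slice 4: Δl = 2.0/cos31.9° = 2.356 m; N'_4 = 119·cos31.9° = 101.0; c'Δl = 35.81; W sinα = 62.9
Slice 5: Δl = 2.0/cos46.2° = 2.890 m; N'_5 = 51·cos46.2° = 35.3; c'Δl = 43.92; W sinα = 36.8
Σc'Δl = 173.1 kN/m; ΣN' = 465.4 kN/m; ΣW sinα = 167.9 kN/m
Resisting = 173.1 + 465.4·tan27.7° = 173.1 + 244.3 = 417.4 kN/m
FS = 417.4 / 167.9 = 2.486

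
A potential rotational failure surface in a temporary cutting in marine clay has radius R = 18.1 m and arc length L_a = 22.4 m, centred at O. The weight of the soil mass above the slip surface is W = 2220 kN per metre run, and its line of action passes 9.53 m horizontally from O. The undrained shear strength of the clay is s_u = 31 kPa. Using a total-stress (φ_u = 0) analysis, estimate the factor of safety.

Taking moments about the centre O, the resisting moment is provided by the undrained shear strength acting along the arc:
M_R = s_u·L_a·R = 31·22.40·18.1 = 12568.6 kN·m/m
M_D = W·d = 2220·9.53 = 21156.6 kN·m/m
FS = M_R / M_D = 12568.6 / 21156.6 = 0.594

FS = 0.59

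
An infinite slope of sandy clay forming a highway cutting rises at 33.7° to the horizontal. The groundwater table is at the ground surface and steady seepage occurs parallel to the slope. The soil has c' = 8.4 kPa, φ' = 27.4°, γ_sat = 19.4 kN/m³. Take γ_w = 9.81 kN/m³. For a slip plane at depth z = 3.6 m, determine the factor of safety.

With seepage parallel to the slope and the water table at the surface, the effective normal stress on the slip plane uses the buoyant unit weight γ' = γ_sat − γ_w while the driving shear stress uses γ_sat:
FS = [c' + γ' z cos²β tanφ'] / [γ_sat z sinβ cosβ]
γ' = 19.4 − 9.81 = 9.59 kN/m³
Numerator = 8.4 + 9.59·3.6·cos²33.7°·tan27.4° = 8.4 + 9.59·3.6·0.6921·0.5184 = 20.786 kPa
Denominator = 19.4·3.6·sin33.7°·cos33.7° = 19.4·3.6·0.5548·0.8320 = 32.239 kPa
FS = 20.786 / 32.239 = 0.645

FS = 0.64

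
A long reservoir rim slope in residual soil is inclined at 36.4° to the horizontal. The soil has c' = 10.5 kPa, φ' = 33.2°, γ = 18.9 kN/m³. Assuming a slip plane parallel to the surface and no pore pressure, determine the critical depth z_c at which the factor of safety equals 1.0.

z_c = 10.35 m

Setting FS = 1.00 in FS = [c' + γz cos²β tanφ'] / [γz sinβ cosβ] and solving for z:
z = c' / [γ cosβ (FS·sinβ − cosβ·tanφ')]
  = 10.5 / [18.9·cos36.4°·(1.00·sin36.4° − cos36.4°·tan33.2°)]
  = 10.5 / [18.9·0.8049·(1.00·0.5934 − 0.8049·0.6544)]
  = 10.5 / 1.0148 = 10.346 m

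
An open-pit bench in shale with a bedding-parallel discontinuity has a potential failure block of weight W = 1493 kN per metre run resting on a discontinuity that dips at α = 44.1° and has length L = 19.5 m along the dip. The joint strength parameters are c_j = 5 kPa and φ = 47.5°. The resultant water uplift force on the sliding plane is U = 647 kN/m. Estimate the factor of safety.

Resolving the block weight along and normal to the plane and applying the Mohr–Coulomb strength on the joint:
N' = W cosα − U = 1493·cos44.1° − 647 = 425.2 kN/m
Driving force T = W sinα = 1493·sin44.1° = 1039.0 kN/m
Resisting force R = c_j·L + N'·tanφ = 5·19.5 + 425.2·tan47.5° = 97.5 + 464.0 = 561.5 kN/m
FS = R / T = 561.5 / 1039.0 = 0.540

FS = 0.54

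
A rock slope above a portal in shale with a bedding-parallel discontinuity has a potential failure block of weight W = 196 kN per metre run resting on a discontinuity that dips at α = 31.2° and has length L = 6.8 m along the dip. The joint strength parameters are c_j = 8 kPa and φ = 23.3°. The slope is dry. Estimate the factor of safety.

FS = 1.25

Resolving the block weight along and normal to the plane and applying the Mohr–Coulomb strength on the joint:
N' = W cosα = 196·cos31.2° = 167.7 kN/m
Driving force T = W sinα = 196·sin31.2° = 101.5 kN/m
Resisting force R = c_j·L + N'·tanφ = 8·6.8 + 167.7·tan23.3° = 54.4 + 72.2 = 126.6 kN/m
FS = R / T = 126.6 / 101.5 = 1.247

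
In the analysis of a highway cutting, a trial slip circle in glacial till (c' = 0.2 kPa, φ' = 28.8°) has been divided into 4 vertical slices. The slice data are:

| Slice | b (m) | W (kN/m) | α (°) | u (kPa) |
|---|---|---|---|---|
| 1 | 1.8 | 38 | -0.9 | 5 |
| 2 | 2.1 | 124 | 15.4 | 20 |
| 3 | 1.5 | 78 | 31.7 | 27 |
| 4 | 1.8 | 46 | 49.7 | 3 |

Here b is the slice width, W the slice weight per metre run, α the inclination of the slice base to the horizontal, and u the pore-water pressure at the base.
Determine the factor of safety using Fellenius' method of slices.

Ordinary method of slices: FS = Σ[c'·Δl_i + (W_i cosα_i − u_i·Δl_i)·tanφ'] / Σ W_i sinα_i, with Δl_i = b_i / cosα_i.
Slice 1: Δl = 1.8/cos(-0.9°) = 1.800 m; N'_1 = 38·cos(-0.9°) − 5·1.800 = 29.0; c'Δl = 0.36; W sinα = -0.6
Slice 2: Δl = 2.1/cos15.4° = 2.178 m; N'_2 = 124·cos15.4° − 20·2.178 = 76.0; c'Δl = 0.44; W sinα = 32.9
Slice 3: Δl = 1.5/cos31.7° = 1.763 m; N'_3 = 78·cos31.7° − 27·1.763 = 18.8; c'Δl = 0.35; W sinα = 41.0
Slice 4: Δl = 1.8/cos49.7° = 2.783 m; N'_4 = 46·cos49.7° − 3·2.783 = 21.4; c'Δl = 0.56; W sinα = 35.1
Σc'Δl = 1.7 kN/m; ΣN' = 145.1 kN/m; ΣW sinα = 108.4 kN/m
Resisting = 1.7 + 145.1·tan28.8° = 1.7 + 79.8 = 81.5 kN/m
FS = 81.5 / 108.4 = 0.752

FS = 0.75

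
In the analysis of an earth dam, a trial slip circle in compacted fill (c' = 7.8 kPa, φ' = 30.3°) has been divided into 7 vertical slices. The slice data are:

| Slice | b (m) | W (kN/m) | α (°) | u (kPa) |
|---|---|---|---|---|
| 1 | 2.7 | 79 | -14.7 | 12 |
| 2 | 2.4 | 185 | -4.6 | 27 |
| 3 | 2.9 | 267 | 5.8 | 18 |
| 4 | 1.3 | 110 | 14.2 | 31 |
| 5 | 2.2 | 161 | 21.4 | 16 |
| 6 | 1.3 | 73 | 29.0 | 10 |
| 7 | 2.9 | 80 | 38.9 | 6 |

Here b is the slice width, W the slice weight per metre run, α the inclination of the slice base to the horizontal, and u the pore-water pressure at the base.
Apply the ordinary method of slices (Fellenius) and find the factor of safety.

FS = 3.11

Ordinary method of slices: FS = Σ[c'·Δl_i + (W_i cosα_i − u_i·Δl_i)·tanφ'] / Σ W_i sinα_i, with Δl_i = b_i / cosα_i.
Slice 1: Δl = 2.7/cos(-14.7°) = 2.791 m; N'_1 = 79·cos(-14.7°) − 12·2.791 = 42.9; c'Δl = 21.77; W sinα = -20.0
Slice 2: Δl = 2.4/cos(-4.6°) = 2.408 m; N'_2 = 185·cos(-4.6°) − 27·2.408 = 119.4; c'Δl = 18.78; W sinα = -14.8
Slice 3: Δl = 2.9/cos5.8° = 2.915 m; N'_3 = 267·cos5.8° − 18·2.915 = 213.2; c'Δl = 22.74; W sinα = 27.0
Slice 4: Δl = 1.3/cos14.2° = 1.341 m; N'_4 = 110·cos14.2° − 31·1.341 = 65.1; c'Δl = 10.46; W sinα = 27.0
Slice 5: Δl = 2.2/cos21.4° = 2.363 m; N'_5 = 161·cos21.4° − 16·2.363 = 112.1; c'Δl = 18.43; W sinα = 58.7
Slice 6: Δl = 1.3/cos29.0° = 1.486 m; N'_6 = 73·cos29.0° − 10·1.486 = 49.0; c'Δl = 11.59; W sinα = 35.4
Slice 7: Δl = 2.9/cos38.9° = 3.726 m; N'_7 = 80·cos38.9° − 6·3.726 = 39.9; c'Δl = 29.07; W sinα = 50.2
Σc'Δl = 132.8 kN/m; ΣN' = 641.5 kN/m; ΣW sinα = 163.5 kN/m
Resisting = 132.8 + 641.5·tan30.3° = 132.8 + 374.9 = 507.7 kN/m
FS = 507.7 / 163.5 = 3.106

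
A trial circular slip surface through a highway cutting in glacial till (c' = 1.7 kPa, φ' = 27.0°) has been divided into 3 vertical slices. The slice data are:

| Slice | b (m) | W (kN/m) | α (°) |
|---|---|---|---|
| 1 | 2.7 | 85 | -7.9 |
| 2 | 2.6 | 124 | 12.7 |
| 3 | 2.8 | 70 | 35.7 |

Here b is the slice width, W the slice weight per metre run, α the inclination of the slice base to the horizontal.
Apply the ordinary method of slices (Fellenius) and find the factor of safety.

FS = 2.63

Ordinary method of slices: FS = Σ[c'·Δl_i + (W_i cosα_i)·tanφ'] / Σ W_i sinα_i, with Δl_i = b_i / cosα_i.
Slice 1: Δl = 2.7/cos(-7.9°) = 2.726 m; N'_1 = 85·cos(-7.9°) = 84.2; c'Δl = 4.63; W sinα = -11.7
Slice 2: Δl = 2.6/cos12.7° = 2.665 m; N'_2 = 124·cos12.7° = 121.0; c'Δl = 4.53; W sinα = 27.3
Slice 3: Δl = 2.8/cos35.7° = 3.448 m; N'_3 = 70·cos35.7° = 56.8; c'Δl = 5.86; W sinα = 40.8
Σc'Δl = 15.0 kN/m; ΣN' = 262.0 kN/m; ΣW sinα = 56.4 kN/m
Resisting = 15.0 + 262.0·tan27.0° = 15.0 + 133.5 = 148.5 kN/m
FS = 148.5 / 56.4 = 2.632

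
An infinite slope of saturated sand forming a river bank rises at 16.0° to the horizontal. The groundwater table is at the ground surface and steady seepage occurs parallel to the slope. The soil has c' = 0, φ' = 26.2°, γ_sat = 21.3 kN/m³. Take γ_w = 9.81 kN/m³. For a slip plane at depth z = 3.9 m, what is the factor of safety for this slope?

With seepage parallel to the slope and the water table at the surface, the effective normal stress on the slip plane uses the buoyant unit weight γ' = γ_sat − γ_w while the driving shear stress uses γ_sat:
FS = [c' + γ' z cos²β tanφ'] / [γ_sat z sinβ cosβ]
(For c' = 0 this reduces to FS = (γ'/γ_sat)·tanφ'/tanβ.)
γ' = 21.3 − 9.81 = 11.49 kN/m³
Numerator = 0.0 + 11.49·3.9·cos²16.0°·tan26.2° = 0.0 + 11.49·3.9·0.9240·0.4921 = 20.374 kPa
Denominator = 21.3·3.9·sin16.0°·cos16.0° = 21.3·3.9·0.2756·0.9613 = 22.010 kPa
FS = 20.374 / 22.010 = 0.926

FS = 0.93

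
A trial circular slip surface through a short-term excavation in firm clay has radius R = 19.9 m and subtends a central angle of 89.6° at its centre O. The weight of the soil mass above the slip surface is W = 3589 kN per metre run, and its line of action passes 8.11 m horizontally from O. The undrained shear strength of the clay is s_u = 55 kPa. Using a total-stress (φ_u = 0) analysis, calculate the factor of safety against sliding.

Taking moments about the centre O, the resisting moment is provided by the undrained shear strength acting along the arc:
Arc length L_a = R·θ = 19.9·(89.6°·π/180) = 19.9·1.5638 = 31.12 m
M_R = s_u·L_a·R = 55·31.12·19.9 = 34060.8 kN·m/m
M_D = W·d = 3589·8.11 = 29106.8 kN·m/m
FS = M_R / M_D = 34060.8 / 29106.8 = 1.170

FS = 1.17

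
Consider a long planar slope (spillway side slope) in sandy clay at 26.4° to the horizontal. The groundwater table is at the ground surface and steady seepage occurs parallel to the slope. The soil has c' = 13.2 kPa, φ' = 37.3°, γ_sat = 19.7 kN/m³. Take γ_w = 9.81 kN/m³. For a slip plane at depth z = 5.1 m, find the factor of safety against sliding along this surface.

With seepage parallel to the slope and the water table at the surface, the effective normal stress on the slip plane uses the buoyant unit weight γ' = γ_sat − γ_w while the driving shear stress uses γ_sat:
FS = [c' + γ' z cos²β tanφ'] / [γ_sat z sinβ cosβ]
γ' = 19.7 − 9.81 = 9.89 kN/m³
Numerator = 13.2 + 9.89·5.1·cos²26.4°·tan37.3° = 13.2 + 9.89·5.1·0.8023·0.7618 = 44.028 kPa
Denominator = 19.7·5.1·sin26.4°·cos26.4° = 19.7·5.1·0.4446·0.8957 = 40.014 kPa
FS = 44.028 / 40.014 = 1.100

FS = 1.10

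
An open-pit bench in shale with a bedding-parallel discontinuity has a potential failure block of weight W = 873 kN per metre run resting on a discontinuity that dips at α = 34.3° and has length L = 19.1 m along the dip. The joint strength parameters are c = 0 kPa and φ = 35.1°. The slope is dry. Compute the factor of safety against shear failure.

Resolving the block weight along and normal to the plane and applying the Mohr–Coulomb strength on the joint:
N' = W cosα = 873·cos34.3° = 721.2 kN/m
Driving force T = W sinα = 873·sin34.3° = 492.0 kN/m
Resisting force R = c·L + N'·tanφ = 0·19.1 + 721.2·tan35.1° = 0.0 + 506.9 = 506.9 kN/m
FS = R / T = 506.9 / 492.0 = 1.030

FS = 1.03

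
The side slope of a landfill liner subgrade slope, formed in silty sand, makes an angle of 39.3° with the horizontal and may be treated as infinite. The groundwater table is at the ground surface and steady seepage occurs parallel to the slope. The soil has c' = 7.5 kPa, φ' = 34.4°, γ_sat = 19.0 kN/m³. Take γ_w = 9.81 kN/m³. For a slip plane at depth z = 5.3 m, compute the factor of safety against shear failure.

FS = 0.56

With seepage parallel to the slope and the water table at the surface, the effective normal stress on the slip plane uses the buoyant unit weight γ' = γ_sat − γ_w while the driving shear stress uses γ_sat:
FS = [c' + γ' z cos²β tanφ'] / [γ_sat z sinβ cosβ]
γ' = 19.0 − 9.81 = 9.19 kN/m³
Numerator = 7.5 + 9.19·5.3·cos²39.3°·tan34.4° = 7.5 + 9.19·5.3·0.5988·0.6847 = 27.471 kPa
Denominator = 19.0·5.3·sin39.3°·cos39.3° = 19.0·5.3·0.6334·0.7738 = 49.357 kPa
FS = 27.471 / 49.357 = 0.557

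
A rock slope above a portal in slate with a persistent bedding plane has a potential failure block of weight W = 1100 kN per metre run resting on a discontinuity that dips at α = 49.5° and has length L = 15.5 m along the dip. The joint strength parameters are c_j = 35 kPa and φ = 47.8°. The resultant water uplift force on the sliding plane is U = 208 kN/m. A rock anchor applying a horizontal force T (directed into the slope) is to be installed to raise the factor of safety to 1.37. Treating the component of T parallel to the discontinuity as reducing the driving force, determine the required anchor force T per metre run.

T = 26 kN/m

Resolving forces along and normal to the sliding plane, with the horizontal anchor force T adding T·sinα to the effective normal force and T·cosα acting up the plane against the driving force:
FS = [c_jL + (W cosα − U + T sinα) tanφ] / [W sinα − T cosα]
Without the anchor: N' = 506.4 kN/m, driving T_d = 836.4 kN/m, resisting R = 35·15.5 + 506.4·tan47.8° = 1101.0 kN/m, FS = 1.32.
Setting FS = 1.37 and solving for T:
1.37·(836.4 − T cos49.5°) = 1101.0 + T sin49.5°·tan47.8°
T·(sin49.5°·tan47.8° + 1.37·cos49.5°) = 1.37·836.4 − 1101.0
T·(0.7604·1.1028 + 1.37·0.6494) = 1145.9 − 1101.0 = 45.0
T·1.7284 = 45.0
T = 26.0 kN/m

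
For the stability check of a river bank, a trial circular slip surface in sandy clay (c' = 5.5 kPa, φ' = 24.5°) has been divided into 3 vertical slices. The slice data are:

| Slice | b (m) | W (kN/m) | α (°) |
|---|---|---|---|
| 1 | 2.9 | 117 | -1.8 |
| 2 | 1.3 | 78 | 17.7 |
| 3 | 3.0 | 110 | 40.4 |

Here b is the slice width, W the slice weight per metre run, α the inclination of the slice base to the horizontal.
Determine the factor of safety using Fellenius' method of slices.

FS = 1.87

Ordinary method of slices: FS = Σ[c'·Δl_i + (W_i cosα_i)·tanφ'] / Σ W_i sinα_i, with Δl_i = b_i / cosα_i.
Slice 1: Δl = 2.9/cos(-1.8°) = 2.901 m; N'_1 = 117·cos(-1.8°) = 116.9; c'Δl = 15.96; W sinα = -3.7
Slice 2: Δl = 1.3/cos17.7° = 1.365 m; N'_2 = 78·cos17.7° = 74.3; c'Δl = 7.51; W sinα = 23.7
Slice 3: Δl = 3.0/cos40.4° = 3.939 m; N'_3 = 110·cos40.4° = 83.8; c'Δl = 21.67; W sinα = 71.3
Σc'Δl = 45.1 kN/m; ΣN' = 275.0 kN/m; ΣW sinα = 91.3 kN/m
Resisting = 45.1 + 275.0·tan24.5° = 45.1 + 125.3 = 170.5 kN/m
FS = 170.5 / 91.3 = 1.866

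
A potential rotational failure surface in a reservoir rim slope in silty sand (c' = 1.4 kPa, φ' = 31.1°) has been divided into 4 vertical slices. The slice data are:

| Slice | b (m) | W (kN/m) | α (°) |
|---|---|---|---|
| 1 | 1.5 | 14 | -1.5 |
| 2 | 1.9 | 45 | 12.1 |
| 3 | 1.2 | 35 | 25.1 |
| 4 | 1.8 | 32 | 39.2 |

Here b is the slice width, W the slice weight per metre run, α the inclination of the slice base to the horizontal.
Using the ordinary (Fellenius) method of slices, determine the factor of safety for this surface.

Ordinary method of slices: FS = Σ[c'·Δl_i + (W_i cosα_i)·tanφ'] / Σ W_i sinα_i, with Δl_i = b_i / cosα_i.
Slice 1: Δl = 1.5/cos(-1.5°) = 1.501 m; N'_1 = 14·cos(-1.5°) = 14.0; c'Δl = 2.10; W sinα = -0.4
Slice 2: Δl = 1.9/cos12.1° = 1.943 m; N'_2 = 45·cos12.1° = 44.0; c'Δl = 2.72; W sinα = 9.4
Slice 3: Δl = 1.2/cos25.1° = 1.325 m; N'_3 = 35·cos25.1° = 31.7; c'Δl = 1.86; W sinα = 14.8
Slice 4: Δl = 1.8/cos39.2° = 2.323 m; N'_4 = 32·cos39.2° = 24.8; c'Δl = 3.25; W sinα = 20.2
Σc'Δl = 9.9 kN/m; ΣN' = 114.5 kN/m; ΣW sinα = 44.1 kN/m
Resisting = 9.9 + 114.5·tan31.1° = 9.9 + 69.1 = 79.0 kN/m
FS = 79.0 / 44.1 = 1.790

FS = 1.79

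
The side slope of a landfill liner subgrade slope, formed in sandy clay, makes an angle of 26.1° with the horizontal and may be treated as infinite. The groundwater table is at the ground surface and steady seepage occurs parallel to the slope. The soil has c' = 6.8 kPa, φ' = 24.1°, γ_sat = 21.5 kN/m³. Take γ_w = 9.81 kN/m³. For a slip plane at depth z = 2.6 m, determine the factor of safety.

With seepage parallel to the slope and the water table at the surface, the effective normal stress on the slip plane uses the buoyant unit weight γ' = γ_sat − γ_w while the driving shear stress uses γ_sat:
FS = [c' + γ' z cos²β tanφ'] / [γ_sat z sinβ cosβ]
γ' = 21.5 − 9.81 = 11.69 kN/m³
Numerator = 6.8 + 11.69·2.6·cos²26.1°·tan24.1° = 6.8 + 11.69·2.6·0.8065·0.4473 = 17.764 kPa
Denominator = 21.5·2.6·sin26.1°·cos26.1° = 21.5·2.6·0.4399·0.8980 = 22.085 kPa
FS = 17.764 / 22.085 = 0.804

FS = 0.80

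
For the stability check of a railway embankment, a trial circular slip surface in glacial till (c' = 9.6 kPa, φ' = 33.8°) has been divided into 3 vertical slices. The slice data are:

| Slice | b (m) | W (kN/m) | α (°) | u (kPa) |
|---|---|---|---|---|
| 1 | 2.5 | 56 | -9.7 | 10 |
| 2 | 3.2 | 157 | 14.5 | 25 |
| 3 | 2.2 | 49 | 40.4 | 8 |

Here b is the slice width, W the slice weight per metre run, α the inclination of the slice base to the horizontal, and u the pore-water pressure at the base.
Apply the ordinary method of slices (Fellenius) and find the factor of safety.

FS = 2.59

Ordinary method of slices: FS = Σ[c'·Δl_i + (W_i cosα_i − u_i·Δl_i)·tanφ'] / Σ W_i sinα_i, with Δl_i = b_i / cosα_i.
Slice 1: Δl = 2.5/cos(-9.7°) = 2.536 m; N'_1 = 56·cos(-9.7°) − 10·2.536 = 29.8; c'Δl = 24.35; W sinα = -9.4
Slice 2: Δl = 3.2/cos14.5° = 3.305 m; N'_2 = 157·cos14.5° − 25·3.305 = 69.4; c'Δl = 31.73; W sinα = 39.3
Slice 3: Δl = 2.2/cos40.4° = 2.889 m; N'_3 = 49·cos40.4° − 8·2.889 = 14.2; c'Δl = 27.73; W sinα = 31.8
Σc'Δl = 83.8 kN/m; ΣN' = 113.4 kN/m; ΣW sinα = 61.6 kN/m
Resisting = 83.8 + 113.4·tan33.8° = 83.8 + 75.9 = 159.7 kN/m
FS = 159.7 / 61.6 = 2.592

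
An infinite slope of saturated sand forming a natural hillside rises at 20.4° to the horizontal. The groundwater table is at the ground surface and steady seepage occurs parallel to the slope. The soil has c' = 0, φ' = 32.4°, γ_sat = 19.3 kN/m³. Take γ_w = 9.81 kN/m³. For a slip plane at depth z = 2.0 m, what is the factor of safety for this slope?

FS = 0.84

With seepage parallel to the slope and the water table at the surface, the effective normal stress on the slip plane uses the buoyant unit weight γ' = γ_sat − γ_w while the driving shear stress uses γ_sat:
FS = [c' + γ' z cos²β tanφ'] / [γ_sat z sinβ cosβ]
(For c' = 0 this reduces to FS = (γ'/γ_sat)·tanφ'/tanβ.)
γ' = 19.3 − 9.81 = 9.49 kN/m³
Numerator = 0.0 + 9.49·2.0·cos²20.4°·tan32.4° = 0.0 + 9.49·2.0·0.8785·0.6346 = 10.582 kPa
Denominator = 19.3·2.0·sin20.4°·cos20.4° = 19.3·2.0·0.3486·0.9373 = 12.611 kPa
FS = 10.582 / 12.611 = 0.839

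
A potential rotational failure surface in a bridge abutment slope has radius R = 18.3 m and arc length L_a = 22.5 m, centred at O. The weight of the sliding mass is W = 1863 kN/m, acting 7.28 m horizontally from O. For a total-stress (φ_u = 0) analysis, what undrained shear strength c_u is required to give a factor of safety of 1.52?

c_u = 50.1 kPa

FS = c_u·L_a·R / (W·d), so c_u = FS·W·d / (L_a·R).
c_u = 1.52·1863·7.28 / (22.50·18.3) = 20615.2 / 411.75 = 50.07 kPa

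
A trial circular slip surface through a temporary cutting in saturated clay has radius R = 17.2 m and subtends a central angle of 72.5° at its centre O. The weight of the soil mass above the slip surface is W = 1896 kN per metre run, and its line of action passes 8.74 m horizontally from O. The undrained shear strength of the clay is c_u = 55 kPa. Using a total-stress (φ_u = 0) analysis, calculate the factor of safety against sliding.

FS = 1.24

Taking moments about the centre O, the resisting moment is provided by the undrained shear strength acting along the arc:
Arc length L_a = R·θ = 17.2·(72.5°·π/180) = 17.2·1.2654 = 21.76 m
M_R = c_u·L_a·R = 55·21.76·17.2 = 20589.0 kN·m/m
M_D = W·d = 1896·8.74 = 16571.0 kN·m/m
FS = M_R / M_D = 20589.0 / 16571.0 = 1.242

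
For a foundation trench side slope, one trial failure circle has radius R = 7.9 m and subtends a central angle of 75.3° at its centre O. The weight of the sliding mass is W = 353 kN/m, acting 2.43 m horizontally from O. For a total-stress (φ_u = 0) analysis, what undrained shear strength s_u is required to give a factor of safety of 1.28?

s_u = 13.4 kPa

FS = s_u·L_a·R / (W·d), so s_u = FS·W·d / (L_a·R).
Arc length L_a = R·θ = 7.9·(75.3°·π/180) = 7.9·1.3142 = 10.38 m
s_u = 1.28·353·2.43 / (10.38·7.9) = 1098.0 / 82.02 = 13.39 kPa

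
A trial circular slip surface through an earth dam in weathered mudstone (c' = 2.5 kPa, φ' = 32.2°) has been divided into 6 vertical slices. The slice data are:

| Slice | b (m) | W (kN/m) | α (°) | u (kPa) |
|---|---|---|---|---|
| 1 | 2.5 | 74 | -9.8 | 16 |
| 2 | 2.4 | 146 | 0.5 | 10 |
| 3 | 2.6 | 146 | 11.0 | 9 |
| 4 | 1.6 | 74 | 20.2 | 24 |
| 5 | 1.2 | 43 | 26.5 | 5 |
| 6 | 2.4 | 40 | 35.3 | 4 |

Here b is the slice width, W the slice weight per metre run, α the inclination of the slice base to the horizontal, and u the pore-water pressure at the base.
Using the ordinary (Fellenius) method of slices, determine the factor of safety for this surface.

Ordinary method of slices: FS = Σ[c'·Δl_i + (W_i cosα_i − u_i·Δl_i)·tanφ'] / Σ W_i sinα_i, with Δl_i = b_i / cosα_i.
Slice 1: Δl = 2.5/cos(-9.8°) = 2.537 m; N'_1 = 74·cos(-9.8°) − 16·2.537 = 32.3; c'Δl = 6.34; W sinα = -12.6
Slice 2: Δl = 2.4/cos0.5° = 2.400 m; N'_2 = 146·cos0.5° − 10·2.400 = 122.0; c'Δl = 6.00; W sinα = 1.3
Slice 3: Δl = 2.6/cos11.0° = 2.649 m; N'_3 = 146·cos11.0° − 9·2.649 = 119.5; c'Δl = 6.62; W sinα = 27.9
Slice 4: Δl = 1.6/cos20.2° = 1.705 m; N'_4 = 74·cos20.2° − 24·1.705 = 28.5; c'Δl = 4.26; W sinα = 25.6
Slice 5: Δl = 1.2/cos26.5° = 1.341 m; N'_5 = 43·cos26.5° − 5·1.341 = 31.8; c'Δl = 3.35; W sinα = 19.2
Slice 6: Δl = 2.4/cos35.3° = 2.941 m; N'_6 = 40·cos35.3° − 4·2.941 = 20.9; c'Δl = 7.35; W sinα = 23.1
Σc'Δl = 33.9 kN/m; ΣN' = 355.0 kN/m; ΣW sinα = 84.4 kN/m
Resisting = 33.9 + 355.0·tan32.2° = 33.9 + 223.6 = 257.5 kN/m
FS = 257.5 / 84.4 = 3.051

FS = 3.05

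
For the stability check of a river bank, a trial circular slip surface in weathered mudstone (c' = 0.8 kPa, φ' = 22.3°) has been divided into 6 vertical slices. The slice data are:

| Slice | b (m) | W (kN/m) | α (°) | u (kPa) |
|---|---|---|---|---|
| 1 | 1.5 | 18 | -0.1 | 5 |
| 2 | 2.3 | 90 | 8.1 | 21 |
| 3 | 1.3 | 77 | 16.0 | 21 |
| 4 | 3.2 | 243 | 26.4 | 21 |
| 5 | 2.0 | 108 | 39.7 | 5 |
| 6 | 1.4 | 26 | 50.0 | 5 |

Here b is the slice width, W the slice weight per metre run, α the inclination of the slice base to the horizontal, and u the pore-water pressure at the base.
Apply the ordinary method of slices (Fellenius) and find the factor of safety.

FS = 0.61

Ordinary method of slices: FS = Σ[c'·Δl_i + (W_i cosα_i − u_i·Δl_i)·tanφ'] / Σ W_i sinα_i, with Δl_i = b_i / cosα_i.
Slice 1: Δl = 1.5/cos(-0.1°) = 1.500 m; N'_1 = 18·cos(-0.1°) − 5·1.500 = 10.5; c'Δl = 1.20; W sinα = -0.0
Slice 2: Δl = 2.3/cos8.1° = 2.323 m; N'_2 = 90·cos8.1° − 21·2.323 = 40.3; c'Δl = 1.86; W sinα = 12.7
Slice 3: Δl = 1.3/cos16.0° = 1.352 m; N'_3 = 77·cos16.0° − 21·1.352 = 45.6; c'Δl = 1.08; W sinα = 21.2
Slice 4: Δl = 3.2/cos26.4° = 3.573 m; N'_4 = 243·cos26.4° − 21·3.573 = 142.6; c'Δl = 2.86; W sinα = 108.0
Slice 5: Δl = 2.0/cos39.7° = 2.599 m; N'_5 = 108·cos39.7° − 5·2.599 = 70.1; c'Δl = 2.08; W sinα = 69.0
Slice 6: Δl = 1.4/cos50.0° = 2.178 m; N'_6 = 26·cos50.0° − 5·2.178 = 5.8; c'Δl = 1.74; W sinα = 19.9
Σc'Δl = 10.8 kN/m; ΣN' = 315.0 kN/m; ΣW sinα = 230.8 kN/m
Resisting = 10.8 + 315.0·tan22.3° = 10.8 + 129.2 = 140.0 kN/m
FS = 140.0 / 230.8 = 0.607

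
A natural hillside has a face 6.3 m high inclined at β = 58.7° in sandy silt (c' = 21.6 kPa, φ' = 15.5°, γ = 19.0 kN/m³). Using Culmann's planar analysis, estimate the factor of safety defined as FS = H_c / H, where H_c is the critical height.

FS = 2.19

H_c = (4c'/γ) · sinβ cosφ' / [1 − cos(β − φ')]
    = (4·21.6/19.0) · sin58.7°·cos15.5° / [1 − cos43.2°]
    = 4.547 · 0.8234 / 0.2710 = 13.81 m
FS = H_c / H = 13.81 / 6.3 = 2.193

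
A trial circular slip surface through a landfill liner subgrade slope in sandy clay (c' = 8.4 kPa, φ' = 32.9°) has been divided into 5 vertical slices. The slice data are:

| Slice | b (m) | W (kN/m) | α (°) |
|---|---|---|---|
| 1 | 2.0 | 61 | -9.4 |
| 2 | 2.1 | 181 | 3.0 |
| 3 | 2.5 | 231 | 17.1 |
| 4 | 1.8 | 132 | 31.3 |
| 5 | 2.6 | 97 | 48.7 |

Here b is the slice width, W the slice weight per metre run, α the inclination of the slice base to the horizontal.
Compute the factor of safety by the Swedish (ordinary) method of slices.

FS = 2.49

Ordinary method of slices: FS = Σ[c'·Δl_i + (W_i cosα_i)·tanφ'] / Σ W_i sinα_i, with Δl_i = b_i / cosα_i.
Slice 1: Δl = 2.0/cos(-9.4°) = 2.027 m; N'_1 = 61·cos(-9.4°) = 60.2; c'Δl = 17.03; W sinα = -10.0
Slice 2: Δl = 2.1/cos3.0° = 2.103 m; N'_2 = 181·cos3.0° = 180.8; c'Δl = 17.66; W sinα = 9.5
Slice 3: Δl = 2.5/cos17.1° = 2.616 m; N'_3 = 231·cos17.1° = 220.8; c'Δl = 21.97; W sinα = 67.9
Slice 4: Δl = 1.8/cos31.3° = 2.107 m; N'_4 = 132·cos31.3° = 112.8; c'Δl = 17.70; W sinα = 68.6
Slice 5: Δl = 2.6/cos48.7° = 3.939 m; N'_5 = 97·cos48.7° = 64.0; c'Δl = 33.09; W sinα = 72.9
Σc'Δl = 107.5 kN/m; ΣN' = 638.5 kN/m; ΣW sinα = 208.9 kN/m
Resisting = 107.5 + 638.5·tan32.9° = 107.5 + 413.1 = 520.5 kN/m
FS = 520.5 / 208.9 = 2.492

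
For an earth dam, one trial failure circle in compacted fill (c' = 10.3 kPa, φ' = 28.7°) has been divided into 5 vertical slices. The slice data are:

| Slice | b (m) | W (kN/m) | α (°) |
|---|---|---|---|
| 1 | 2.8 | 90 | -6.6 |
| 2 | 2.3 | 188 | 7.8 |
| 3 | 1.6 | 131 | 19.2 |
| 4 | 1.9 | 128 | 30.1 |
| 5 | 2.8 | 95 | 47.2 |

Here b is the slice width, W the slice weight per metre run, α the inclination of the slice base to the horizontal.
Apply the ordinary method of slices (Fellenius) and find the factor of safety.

Ordinary method of slices: FS = Σ[c'·Δl_i + (W_i cosα_i)·tanφ'] / Σ W_i sinα_i, with Δl_i = b_i / cosα_i.
Slice 1: Δl = 2.8/cos(-6.6°) = 2.819 m; N'_1 = 90·cos(-6.6°) = 89.4; c'Δl = 29.03; W sinα = -10.3
Slice 2: Δl = 2.3/cos7.8° = 2.321 m; N'_2 = 188·cos7.8° = 186.3; c'Δl = 23.91; W sinα = 25.5
Slice 3: Δl = 1.6/cos19.2° = 1.694 m; N'_3 = 131·cos19.2° = 123.7; c'Δl = 17.45; W sinα = 43.1
Slice 4: Δl = 1.9/cos30.1° = 2.196 m; N'_4 = 128·cos30.1° = 110.7; c'Δl = 22.62; W sinα = 64.2
Slice 5: Δl = 2.8/cos47.2° = 4.121 m; N'_5 = 95·cos47.2° = 64.5; c'Δl = 42.45; W sinα = 69.7
Σc'Δl = 135.5 kN/m; ΣN' = 574.7 kN/m; ΣW sinα = 192.1 kN/m
Resisting = 135.5 + 574.7·tan28.7° = 135.5 + 314.6 = 450.1 kN/m
FS = 450.1 / 192.1 = 2.342

FS = 2.34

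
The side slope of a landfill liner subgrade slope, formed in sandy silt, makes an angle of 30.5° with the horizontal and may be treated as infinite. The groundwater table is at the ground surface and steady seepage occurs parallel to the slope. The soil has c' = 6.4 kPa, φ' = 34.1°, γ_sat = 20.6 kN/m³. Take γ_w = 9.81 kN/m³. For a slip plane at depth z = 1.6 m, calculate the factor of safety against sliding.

FS = 1.05

With seepage parallel to the slope and the water table at the surface, the effective normal stress on the slip plane uses the buoyant unit weight γ' = γ_sat − γ_w while the driving shear stress uses γ_sat:
FS = [c' + γ' z cos²β tanφ'] / [γ_sat z sinβ cosβ]
γ' = 20.6 − 9.81 = 10.79 kN/m³
Numerator = 6.4 + 10.79·1.6·cos²30.5°·tan34.1° = 6.4 + 10.79·1.6·0.7424·0.6771 = 15.078 kPa
Denominator = 20.6·1.6·sin30.5°·cos30.5° = 20.6·1.6·0.5075·0.8616 = 14.414 kPa
FS = 15.078 / 14.414 = 1.046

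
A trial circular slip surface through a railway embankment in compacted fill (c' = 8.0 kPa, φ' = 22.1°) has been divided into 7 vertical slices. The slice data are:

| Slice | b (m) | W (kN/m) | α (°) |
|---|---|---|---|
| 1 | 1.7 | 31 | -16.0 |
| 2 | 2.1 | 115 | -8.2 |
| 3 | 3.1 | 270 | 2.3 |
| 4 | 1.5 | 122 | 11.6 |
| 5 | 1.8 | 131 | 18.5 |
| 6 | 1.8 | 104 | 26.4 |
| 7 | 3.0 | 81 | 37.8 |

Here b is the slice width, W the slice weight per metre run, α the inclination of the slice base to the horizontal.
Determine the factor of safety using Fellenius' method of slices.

FS = 3.11

Ordinary method of slices: FS = Σ[c'·Δl_i + (W_i cosα_i)·tanφ'] / Σ W_i sinα_i, with Δl_i = b_i / cosα_i.
Slice 1: Δl = 1.7/cos(-16.0°) = 1.769 m; N'_1 = 31·cos(-16.0°) = 29.8; c'Δl = 14.15; W sinα = -8.5
Slice 2: Δl = 2.1/cos(-8.2°) = 2.122 m; N'_2 = 115·cos(-8.2°) = 113.8; c'Δl = 16.97; W sinα = -16.4
Slice 3: Δl = 3.1/cos2.3° = 3.102 m; N'_3 = 270·cos2.3° = 269.8; c'Δl = 24.82; W sinα = 10.8
Slice 4: Δl = 1.5/cos11.6° = 1.531 m; N'_4 = 122·cos11.6° = 119.5; c'Δl = 12.25; W sinα = 24.5
Slice 5: Δl = 1.8/cos18.5° = 1.898 m; N'_5 = 131·cos18.5° = 124.2; c'Δl = 15.18; W sinα = 41.6
Slice 6: Δl = 1.8/cos26.4° = 2.010 m; N'_6 = 104·cos26.4° = 93.2; c'Δl = 16.08; W sinα = 46.2
Slice 7: Δl = 3.0/cos37.8° = 3.797 m; N'_7 = 81·cos37.8° = 64.0; c'Δl = 30.37; W sinα = 49.6
Σc'Δl = 129.8 kN/m; ΣN' = 814.3 kN/m; ΣW sinα = 147.9 kN/m
Resisting = 129.8 + 814.3·tan22.1° = 129.8 + 330.7 = 460.5 kN/m
FS = 460.5 / 147.9 = 3.114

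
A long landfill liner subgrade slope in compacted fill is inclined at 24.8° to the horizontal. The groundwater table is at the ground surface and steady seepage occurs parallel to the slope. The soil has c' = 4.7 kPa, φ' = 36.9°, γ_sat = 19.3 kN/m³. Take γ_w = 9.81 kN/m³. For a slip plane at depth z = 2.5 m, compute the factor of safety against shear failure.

FS = 1.05

With seepage parallel to the slope and the water table at the surface, the effective normal stress on the slip plane uses the buoyant unit weight γ' = γ_sat − γ_w while the driving shear stress uses γ_sat:
FS = [c' + γ' z cos²β tanφ'] / [γ_sat z sinβ cosβ]
γ' = 19.3 − 9.81 = 9.49 kN/m³
Numerator = 4.7 + 9.49·2.5·cos²24.8°·tan36.9° = 4.7 + 9.49·2.5·0.8241·0.7508 = 19.379 kPa
Denominator = 19.3·2.5·sin24.8°·cos24.8° = 19.3·2.5·0.4195·0.9078 = 18.372 kPa
FS = 19.379 / 18.372 = 1.055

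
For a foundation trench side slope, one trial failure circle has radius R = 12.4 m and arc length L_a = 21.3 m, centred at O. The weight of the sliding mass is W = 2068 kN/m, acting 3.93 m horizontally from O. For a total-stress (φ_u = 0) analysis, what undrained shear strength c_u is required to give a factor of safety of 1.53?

FS = c_u·L_a·R / (W·d), so c_u = FS·W·d / (L_a·R).
c_u = 1.53·2068·3.93 / (21.30·12.4) = 12434.7 / 264.12 = 47.08 kPa

c_u = 47.1 kPa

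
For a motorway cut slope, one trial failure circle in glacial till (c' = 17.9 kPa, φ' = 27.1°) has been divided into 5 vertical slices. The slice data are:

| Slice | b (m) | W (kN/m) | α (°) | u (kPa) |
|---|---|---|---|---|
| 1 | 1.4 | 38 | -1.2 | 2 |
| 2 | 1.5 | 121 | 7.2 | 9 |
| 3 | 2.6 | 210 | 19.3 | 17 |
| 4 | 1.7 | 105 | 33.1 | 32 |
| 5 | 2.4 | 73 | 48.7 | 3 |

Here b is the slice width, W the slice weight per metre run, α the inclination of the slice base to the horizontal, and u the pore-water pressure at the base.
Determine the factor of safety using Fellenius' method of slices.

FS = 1.96

Ordinary method of slices: FS = Σ[c'·Δl_i + (W_i cosα_i − u_i·Δl_i)·tanφ'] / Σ W_i sinα_i, with Δl_i = b_i / cosα_i.
Slice 1: Δl = 1.4/cos(-1.2°) = 1.400 m; N'_1 = 38·cos(-1.2°) − 2·1.400 = 35.2; c'Δl = 25.07; W sinα = -0.8
Slice 2: Δl = 1.5/cos7.2° = 1.512 m; N'_2 = 121·cos7.2° − 9·1.512 = 106.4; c'Δl = 27.06; W sinα = 15.2
Slice 3: Δl = 2.6/cos19.3° = 2.755 m; N'_3 = 210·cos19.3° − 17·2.755 = 151.4; c'Δl = 49.31; W sinα = 69.4
Slice 4: Δl = 1.7/cos33.1° = 2.029 m; N'_4 = 105·cos33.1° − 32·2.029 = 23.0; c'Δl = 36.32; W sinα = 57.3
Slice 5: Δl = 2.4/cos48.7° = 3.636 m; N'_5 = 73·cos48.7° − 3·3.636 = 37.3; c'Δl = 65.09; W sinα = 54.8
Σc'Δl = 202.9 kN/m; ΣN' = 353.3 kN/m; ΣW sinα = 196.0 kN/m
Resisting = 202.9 + 353.3·tan27.1° = 202.9 + 180.8 = 383.6 kN/m
FS = 383.6 / 196.0 = 1.958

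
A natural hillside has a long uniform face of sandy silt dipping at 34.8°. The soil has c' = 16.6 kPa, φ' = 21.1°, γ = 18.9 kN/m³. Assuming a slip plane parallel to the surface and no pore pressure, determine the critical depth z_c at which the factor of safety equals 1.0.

Setting FS = 1.00 in FS = [c' + γz cos²β tanφ'] / [γz sinβ cosβ] and solving for z:
z = c' / [γ cosβ (FS·sinβ − cosβ·tanφ')]
  = 16.6 / [18.9·cos34.8°·(1.00·sin34.8° − cos34.8°·tan21.1°)]
  = 16.6 / [18.9·0.8211·(1.00·0.5707 − 0.8211·0.3859)]
  = 16.6 / 3.9398 = 4.213 m

z_c = 4.21 m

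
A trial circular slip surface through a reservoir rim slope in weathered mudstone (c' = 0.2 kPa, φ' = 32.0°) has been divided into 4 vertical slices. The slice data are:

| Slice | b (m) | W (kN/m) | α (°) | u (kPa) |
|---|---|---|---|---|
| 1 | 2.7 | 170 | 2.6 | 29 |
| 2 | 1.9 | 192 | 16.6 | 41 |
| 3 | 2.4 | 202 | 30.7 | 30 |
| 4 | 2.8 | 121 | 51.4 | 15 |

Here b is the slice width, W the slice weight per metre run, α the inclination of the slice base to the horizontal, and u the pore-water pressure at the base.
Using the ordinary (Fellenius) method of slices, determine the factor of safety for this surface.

Ordinary method of slices: FS = Σ[c'·Δl_i + (W_i cosα_i − u_i·Δl_i)·tanφ'] / Σ W_i sinα_i, with Δl_i = b_i / cosα_i.
Slice 1: Δl = 2.7/cos2.6° = 2.703 m; N'_1 = 170·cos2.6° − 29·2.703 = 91.4; c'Δl = 0.54; W sinα = 7.7
Slice 2: Δl = 1.9/cos16.6° = 1.983 m; N'_2 = 192·cos16.6° − 41·1.983 = 102.7; c'Δl = 0.40; W sinα = 54.9
Slice 3: Δl = 2.4/cos30.7° = 2.791 m; N'_3 = 202·cos30.7° − 30·2.791 = 90.0; c'Δl = 0.56; W sinα = 103.1
Slice 4: Δl = 2.8/cos51.4° = 4.488 m; N'_4 = 121·cos51.4° − 15·4.488 = 8.2; c'Δl = 0.90; W sinα = 94.6
Σc'Δl = 2.4 kN/m; ΣN' = 292.3 kN/m; ΣW sinα = 260.3 kN/m
Resisting = 2.4 + 292.3·tan32.0° = 2.4 + 182.6 = 185.0 kN/m
FS = 185.0 / 260.3 = 0.711

FS = 0.71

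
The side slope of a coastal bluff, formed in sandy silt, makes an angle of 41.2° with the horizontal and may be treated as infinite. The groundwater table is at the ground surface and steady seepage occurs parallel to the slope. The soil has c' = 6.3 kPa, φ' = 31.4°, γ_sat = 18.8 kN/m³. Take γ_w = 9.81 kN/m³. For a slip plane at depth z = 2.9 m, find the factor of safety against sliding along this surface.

FS = 0.57

With seepage parallel to the slope and the water table at the surface, the effective normal stress on the slip plane uses the buoyant unit weight γ' = γ_sat − γ_w while the driving shear stress uses γ_sat:
FS = [c' + γ' z cos²β tanφ'] / [γ_sat z sinβ cosβ]
γ' = 18.8 − 9.81 = 8.99 kN/m³
Numerator = 6.3 + 8.99·2.9·cos²41.2°·tan31.4° = 6.3 + 8.99·2.9·0.5661·0.6104 = 15.309 kPa
Denominator = 18.8·2.9·sin41.2°·cos41.2° = 18.8·2.9·0.6587·0.7524 = 27.021 kPa
FS = 15.309 / 27.021 = 0.567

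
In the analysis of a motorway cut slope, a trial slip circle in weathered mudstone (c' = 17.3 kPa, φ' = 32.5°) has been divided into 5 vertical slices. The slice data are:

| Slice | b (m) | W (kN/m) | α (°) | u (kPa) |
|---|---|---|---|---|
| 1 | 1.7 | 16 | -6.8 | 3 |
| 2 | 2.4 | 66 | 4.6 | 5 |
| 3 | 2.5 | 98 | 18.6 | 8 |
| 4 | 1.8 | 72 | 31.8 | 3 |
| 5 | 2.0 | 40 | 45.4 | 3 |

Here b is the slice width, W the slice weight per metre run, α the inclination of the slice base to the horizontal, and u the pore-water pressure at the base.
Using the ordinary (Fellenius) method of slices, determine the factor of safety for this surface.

Ordinary method of slices: FS = Σ[c'·Δl_i + (W_i cosα_i − u_i·Δl_i)·tanφ'] / Σ W_i sinα_i, with Δl_i = b_i / cosα_i.
Slice 1: Δl = 1.7/cos(-6.8°) = 1.712 m; N'_1 = 16·cos(-6.8°) − 3·1.712 = 10.8; c'Δl = 29.62; W sinα = -1.9
Slice 2: Δl = 2.4/cos4.6° = 2.408 m; N'_2 = 66·cos4.6° − 5·2.408 = 53.7; c'Δl = 41.65; W sinα = 5.3
Slice 3: Δl = 2.5/cos18.6° = 2.638 m; N'_3 = 98·cos18.6° − 8·2.638 = 71.8; c'Δl = 45.63; W sinα = 31.3
Slice 4: Δl = 1.8/cos31.8° = 2.118 m; N'_4 = 72·cos31.8° − 3·2.118 = 54.8; c'Δl = 36.64; W sinα = 37.9
Slice 5: Δl = 2.0/cos45.4° = 2.848 m; N'_5 = 40·cos45.4° − 3·2.848 = 19.5; c'Δl = 49.28; W sinα = 28.5
Σc'Δl = 202.8 kN/m; ΣN' = 210.7 kN/m; ΣW sinα = 101.1 kN/m
Resisting = 202.8 + 210.7·tan32.5° = 202.8 + 134.2 = 337.0 kN/m
FS = 337.0 / 101.1 = 3.334

FS = 3.33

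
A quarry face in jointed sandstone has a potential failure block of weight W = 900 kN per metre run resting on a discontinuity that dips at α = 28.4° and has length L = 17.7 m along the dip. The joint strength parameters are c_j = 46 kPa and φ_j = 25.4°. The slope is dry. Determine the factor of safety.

FS = 2.78

Resolving the block weight along and normal to the plane and applying the Mohr–Coulomb strength on the joint:
N' = W cosα = 900·cos28.4° = 791.7 kN/m
Driving force T = W sinα = 900·sin28.4° = 428.1 kN/m
Resisting force R = c_j·L + N'·tanφ_j = 46·17.7 + 791.7·tan25.4° = 814.2 + 375.9 = 1190.1 kN/m
FS = R / T = 1190.1 / 428.1 = 2.780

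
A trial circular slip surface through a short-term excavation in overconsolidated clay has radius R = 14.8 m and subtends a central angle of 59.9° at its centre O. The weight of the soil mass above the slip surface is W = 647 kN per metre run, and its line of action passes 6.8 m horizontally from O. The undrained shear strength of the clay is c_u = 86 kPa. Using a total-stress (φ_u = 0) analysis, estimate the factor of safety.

Taking moments about the centre O, the resisting moment is provided by the undrained shear strength acting along the arc:
Arc length L_a = R·θ = 14.8·(59.9°·π/180) = 14.8·1.0455 = 15.47 m
M_R = c_u·L_a·R = 86·15.47·14.8 = 19693.6 kN·m/m
M_D = W·d = 647·6.8 = 4399.6 kN·m/m
FS = M_R / M_D = 19693.6 / 4399.6 = 4.476

FS = 4.48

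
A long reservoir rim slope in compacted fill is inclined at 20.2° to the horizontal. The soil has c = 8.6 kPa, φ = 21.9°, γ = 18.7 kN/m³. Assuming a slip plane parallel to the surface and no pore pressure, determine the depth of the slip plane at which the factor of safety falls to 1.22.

Setting FS = 1.22 in FS = [c + γz cos²β tanφ] / [γz sinβ cosβ] and solving for z:
z = c / [γ cosβ (FS·sinβ − cosβ·tanφ)]
  = 8.6 / [18.7·cos20.2°·(1.22·sin20.2° − cos20.2°·tan21.9°)]
  = 8.6 / [18.7·0.9385·(1.22·0.3453 − 0.9385·0.4020)]
  = 8.6 / 0.7721 = 11.139 m

z = 11.14 m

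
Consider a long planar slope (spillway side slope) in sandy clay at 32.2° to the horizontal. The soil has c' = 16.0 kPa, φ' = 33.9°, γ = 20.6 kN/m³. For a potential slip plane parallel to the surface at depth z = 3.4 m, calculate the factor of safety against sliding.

FS = 1.57

For an infinite slope with a slip plane parallel to the surface (no pore pressure): FS = [c' + γz cos²β tanφ'] / [γz sinβ cosβ].
γz = 20.6·3.4 = 70.04 kN/m²
Numerator = 16.0 + 70.04·cos²32.2°·tan33.9° = 16.0 + 70.04·0.7160·0.6720 = 49.701 kPa
Denominator = 70.04·sin32.2°·cos32.2° = 70.04·0.5329·0.8462 = 31.582 kPa
FS = 49.701 / 31.582 = 1.574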